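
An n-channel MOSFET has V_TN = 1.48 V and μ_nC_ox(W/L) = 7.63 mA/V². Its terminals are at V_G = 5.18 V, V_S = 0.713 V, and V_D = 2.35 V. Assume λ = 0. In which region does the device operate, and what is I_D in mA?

V_GS = V_G − V_S = 5.18 − 0.713 = 4.47 V; V_DS = V_D − V_S = 2.35 − 0.713 = 1.64 V.
V_ov = V_GS − V_TN = 4.47 − 1.48 = 2.99 V.
Since V_DS = 1.64 V < V_ov = 2.99 V, the device is in the triode region.
I_D = k_n [V_ov · V_DS − ½ V_DS²] = 7.63 × [2.99 × 1.64 − 0.5 × 1.64²] = 27.1 mA.

Triode; I_D = 27.1 mA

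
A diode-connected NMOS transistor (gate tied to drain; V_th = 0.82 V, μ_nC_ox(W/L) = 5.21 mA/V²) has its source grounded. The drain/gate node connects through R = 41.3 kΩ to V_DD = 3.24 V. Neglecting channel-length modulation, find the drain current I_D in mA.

With gate tied to drain, V_GS = V_DS ≥ V_GS − V_th, so the device is in saturation.
KCL at the drain: ½ k_n (V_GS − V_th)² = (V_DD − V_GS)/R.
Let x = V_GS − 0.82. Then 108 x² + x − 2.42 = 0, giving x = 0.145 V (positive root), so V_GS = 0.965 V.
I_D = (V_DD − V_GS)/R = (3.24 − 0.965) / 41.3 = 0.0551 mA.

I_D = 0.0551 mA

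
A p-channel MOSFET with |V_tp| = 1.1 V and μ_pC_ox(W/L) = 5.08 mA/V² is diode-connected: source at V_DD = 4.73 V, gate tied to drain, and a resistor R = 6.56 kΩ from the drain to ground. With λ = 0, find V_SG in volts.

With gate tied to drain, V_SG = V_SD ≥ V_SG − |V_tp|, so the device is in saturation.
KCL at the drain: ½ k_p (V_SG − |V_tp|)² = (V_DD − V_SG)/R.
Let x = V_SG − 1.1. Then 16.7 x² + x − 3.63 = 0, giving x = 0.438 V (positive root), so V_SG = 1.54 V.
I_D = (V_DD − V_SG)/R = (4.73 − 1.54) / 6.56 = 0.487 mA.

V_SG = 1.54 V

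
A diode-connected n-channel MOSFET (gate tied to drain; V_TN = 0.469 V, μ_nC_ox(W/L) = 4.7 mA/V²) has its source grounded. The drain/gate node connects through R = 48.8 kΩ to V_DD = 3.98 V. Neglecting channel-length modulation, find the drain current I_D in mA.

With gate tied to drain, V_GS = V_DS ≥ V_GS − V_TN, so the device is in saturation.
KCL at the drain: ½ k_n (V_GS − V_TN)² = (V_DD − V_GS)/R.
Let x = V_GS − 0.469. Then 115 x² + x − 3.511 = 0, giving x = 0.171 V (positive root), so V_GS = 0.64 V.
I_D = (V_DD − V_GS)/R = (3.98 − 0.64) / 48.8 = 0.0684 mA.

I_D = 0.0684 mA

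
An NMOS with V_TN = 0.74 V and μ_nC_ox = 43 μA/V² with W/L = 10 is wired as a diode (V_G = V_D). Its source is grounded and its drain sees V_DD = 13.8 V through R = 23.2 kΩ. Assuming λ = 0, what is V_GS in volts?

V_GS = 2.26 V

With gate tied to drain, V_GS = V_DS ≥ V_GS − V_TN, so the device is in saturation.
k_n = μ_nC_ox · (W/L) = 0.43 mA/V².
KCL at the drain: ½ k_n (V_GS − V_TN)² = (V_DD − V_GS)/R.
Let x = V_GS − 0.74. Then 4.99 x² + x − 13.06 = 0, giving x = 1.52 V (positive root), so V_GS = 2.26 V.
I_D = (V_DD − V_GS)/R = (13.8 − 2.26) / 23.2 = 0.497 mA.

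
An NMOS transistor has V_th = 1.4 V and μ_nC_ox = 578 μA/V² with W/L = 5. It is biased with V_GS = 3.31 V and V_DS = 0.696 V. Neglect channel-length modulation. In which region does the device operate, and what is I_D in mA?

k_n = μ_nC_ox · (W/L) = 2.89 mA/V².
V_ov = V_GS − V_th = 3.31 − 1.4 = 1.91 V.
Since V_DS = 0.696 V < V_ov = 1.91 V, the device is in the triode region.
I_D = k_n [V_ov · V_DS − ½ V_DS²] = 2.89 × [1.91 × 0.696 − 0.5 × 0.696²] = 3.14 mA.

Triode; I_D = 3.14 mA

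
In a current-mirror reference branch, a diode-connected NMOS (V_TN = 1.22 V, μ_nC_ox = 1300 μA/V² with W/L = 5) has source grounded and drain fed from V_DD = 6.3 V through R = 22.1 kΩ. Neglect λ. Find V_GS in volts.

With gate tied to drain, V_GS = V_DS ≥ V_GS − V_TN, so the device is in saturation.
k_n = μ_nC_ox · (W/L) = 6.5 mA/V².
KCL at the drain: ½ k_n (V_GS − V_TN)² = (V_DD − V_GS)/R.
Let x = V_GS − 1.22. Then 71.8 x² + x − 5.08 = 0, giving x = 0.259 V (positive root), so V_GS = 1.48 V.
I_D = (V_DD − V_GS)/R = (6.3 − 1.48) / 22.1 = 0.218 mA.

V_GS = 1.48 V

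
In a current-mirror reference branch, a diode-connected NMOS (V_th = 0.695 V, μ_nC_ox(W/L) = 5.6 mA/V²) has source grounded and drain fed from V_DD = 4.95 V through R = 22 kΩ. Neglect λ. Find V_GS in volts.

With gate tied to drain, V_GS = V_DS ≥ V_GS − V_th, so the device is in saturation.
KCL at the drain: ½ k_n (V_GS − V_th)² = (V_DD − V_GS)/R.
Let x = V_GS − 0.695. Then 61.6 x² + x − 4.255 = 0, giving x = 0.255 V (positive root), so V_GS = 0.95 V.
I_D = (V_DD − V_GS)/R = (4.95 − 0.95) / 22 = 0.182 mA.

V_GS = 0.950 V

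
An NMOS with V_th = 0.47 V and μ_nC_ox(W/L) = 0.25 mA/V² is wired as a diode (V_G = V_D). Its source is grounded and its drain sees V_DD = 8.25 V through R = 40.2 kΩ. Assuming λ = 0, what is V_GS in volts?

With gate tied to drain, V_GS = V_DS ≥ V_GS − V_th, so the device is in saturation.
KCL at the drain: ½ k_n (V_GS − V_th)² = (V_DD − V_GS)/R.
Let x = V_GS − 0.47. Then 5.03 x² + x − 7.78 = 0, giving x = 1.15 V (positive root), so V_GS = 1.62 V.
I_D = (V_DD − V_GS)/R = (8.25 − 1.62) / 40.2 = 0.165 mA.

V_GS = 1.62 V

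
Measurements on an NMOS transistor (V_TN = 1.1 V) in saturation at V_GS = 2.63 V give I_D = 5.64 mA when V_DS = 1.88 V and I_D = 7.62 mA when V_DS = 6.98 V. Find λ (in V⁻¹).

With V_GS fixed, I_D ∝ (1 + λ V_DS) in saturation, so I_D2/I_D1 = (1 + λ V_DS2)/(1 + λ V_DS1).
7.62/5.64 = 1.351 = (1 + 6.98 λ)/(1 + 1.88 λ).
Solving: λ (I_D1 V_DS2 − I_D2 V_DS1) = I_D2 − I_D1, so λ = (7.62 − 5.64) / (5.64 × 6.98 − 7.62 × 1.88) = 1.98 / 25 = 0.0791 V⁻¹.

λ = 0.0791 V⁻¹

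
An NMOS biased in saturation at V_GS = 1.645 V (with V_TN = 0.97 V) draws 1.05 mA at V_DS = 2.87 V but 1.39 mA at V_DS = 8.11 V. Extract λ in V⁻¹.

With V_GS fixed, I_D ∝ (1 + λ V_DS) in saturation, so I_D2/I_D1 = (1 + λ V_DS2)/(1 + λ V_DS1).
1.39/1.05 = 1.324 = (1 + 8.11 λ)/(1 + 2.87 λ).
Solving: λ (I_D1 V_DS2 − I_D2 V_DS1) = I_D2 − I_D1, so λ = (1.39 − 1.05) / (1.05 × 8.11 − 1.39 × 2.87) = 0.34 / 4.53 = 0.0751 V⁻¹.

λ = 0.0751 V⁻¹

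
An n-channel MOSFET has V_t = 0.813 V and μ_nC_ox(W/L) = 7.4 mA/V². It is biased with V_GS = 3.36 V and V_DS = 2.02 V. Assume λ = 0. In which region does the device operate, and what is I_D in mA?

V_ov = V_GS − V_t = 3.36 − 0.813 = 2.55 V.
Since V_DS = 2.02 V < V_ov = 2.55 V, the device is in the triode region.
I_D = k_n [V_ov · V_DS − ½ V_DS²] = 7.4 × [2.55 × 2.02 − 0.5 × 2.02²] = 23 mA.

Triode; I_D = 23.0 mA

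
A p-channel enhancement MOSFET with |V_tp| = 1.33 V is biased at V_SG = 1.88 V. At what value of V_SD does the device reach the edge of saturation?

V_SD,sat = 0.550 V

The boundary between triode and saturation is V_SD = V_SG − |V_tp| = V_ov.
V_ov = 1.88 − 1.33 = 0.55 V.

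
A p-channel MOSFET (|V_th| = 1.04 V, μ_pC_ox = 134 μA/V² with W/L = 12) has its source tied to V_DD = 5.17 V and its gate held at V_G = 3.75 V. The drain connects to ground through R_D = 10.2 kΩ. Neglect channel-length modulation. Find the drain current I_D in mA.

I_D = 0.116 mA

V_SG = V_DD − V_G = 5.17 − 3.75 = 1.42 V, so V_ov = 1.42 − 1.04 = 0.38 V.
k_p = μ_pC_ox · (W/L) = 1.608 mA/V².
Assume saturation: I_D = ½ k_p V_ov² = 0.5 × 1.608 × 0.38² = 0.116 mA, giving V_SD = V_DD − I_D R_D = 5.17 − 0.116 × 10.2 = 3.99 V.
V_SD = 3.99 V ≥ V_ov = 0.38 V, confirming saturation.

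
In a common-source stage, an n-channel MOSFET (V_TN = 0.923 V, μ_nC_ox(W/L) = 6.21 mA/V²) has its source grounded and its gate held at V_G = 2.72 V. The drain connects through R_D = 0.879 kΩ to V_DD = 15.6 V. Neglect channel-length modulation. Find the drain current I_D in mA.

V_GS = V_G = 2.72 V, so V_ov = 2.72 − 0.923 = 1.8 V.
Assume saturation: I_D = ½ k_n V_ov² = 0.5 × 6.21 × 1.8² = 10 mA, giving V_DS = V_DD − I_D R_D = 15.6 − 10 × 0.879 = 6.79 V.
V_DS = 6.79 V ≥ V_ov = 1.8 V, confirming saturation.

I_D = 10.0 mA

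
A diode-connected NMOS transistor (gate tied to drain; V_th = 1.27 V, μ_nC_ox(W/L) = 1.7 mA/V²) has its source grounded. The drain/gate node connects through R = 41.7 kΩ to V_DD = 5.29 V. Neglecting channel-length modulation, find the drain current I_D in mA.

With gate tied to drain, V_GS = V_DS ≥ V_GS − V_th, so the device is in saturation.
KCL at the drain: ½ k_n (V_GS − V_th)² = (V_DD − V_GS)/R.
Let x = V_GS − 1.27. Then 35.4 x² + x − 4.02 = 0, giving x = 0.323 V (positive root), so V_GS = 1.59 V.
I_D = (V_DD − V_GS)/R = (5.29 − 1.59) / 41.7 = 0.0887 mA.

I_D = 0.0887 mA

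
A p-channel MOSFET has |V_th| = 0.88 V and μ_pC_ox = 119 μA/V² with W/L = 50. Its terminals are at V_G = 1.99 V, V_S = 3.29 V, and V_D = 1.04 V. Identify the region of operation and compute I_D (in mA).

V_SG = V_S − V_G = 3.29 − 1.99 = 1.3 V; V_SD = V_S − V_D = 3.29 − 1.04 = 2.25 V.
k_p = μ_pC_ox · (W/L) = 5.95 mA/V².
V_ov = V_SG − |V_th| = 1.3 − 0.88 = 0.42 V.
Since V_SD = 2.25 V ≥ V_ov = 0.42 V, the device is in saturation.
I_D = ½ k_p V_ov² = 0.5 × 5.95 × 0.42² = 0.525 mA.

Saturation; I_D = 0.525 mA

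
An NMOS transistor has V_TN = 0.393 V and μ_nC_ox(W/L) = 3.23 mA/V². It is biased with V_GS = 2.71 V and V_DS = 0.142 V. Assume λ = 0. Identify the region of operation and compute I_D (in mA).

Triode; I_D = 1.03 mA

V_ov = V_GS − V_TN = 2.71 − 0.393 = 2.32 V.
Since V_DS = 0.142 V < V_ov = 2.32 V, the device is in the triode region.
I_D = k_n [V_ov · V_DS − ½ V_DS²] = 3.23 × [2.32 × 0.142 − 0.5 × 0.142²] = 1.03 mA.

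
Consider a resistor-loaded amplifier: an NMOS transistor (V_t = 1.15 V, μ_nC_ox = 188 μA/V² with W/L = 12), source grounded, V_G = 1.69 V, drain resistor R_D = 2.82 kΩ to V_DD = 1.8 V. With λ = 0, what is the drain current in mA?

I_D = 0.329 mA

V_GS = V_G = 1.69 V, so V_ov = 1.69 − 1.15 = 0.54 V.
k_n = μ_nC_ox · (W/L) = 2.256 mA/V².
Assume saturation: I_D = ½ k_n V_ov² = 0.5 × 2.256 × 0.54² = 0.329 mA, giving V_DS = V_DD − I_D R_D = 1.8 − 0.329 × 2.82 = 0.872 V.
V_DS = 0.872 V ≥ V_ov = 0.54 V, confirming saturation.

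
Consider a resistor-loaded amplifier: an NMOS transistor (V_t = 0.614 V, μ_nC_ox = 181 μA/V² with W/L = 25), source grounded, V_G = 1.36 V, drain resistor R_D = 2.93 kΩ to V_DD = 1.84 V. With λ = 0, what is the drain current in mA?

I_D = 0.563 mA

V_GS = V_G = 1.36 V, so V_ov = 1.36 − 0.614 = 0.746 V.
k_n = μ_nC_ox · (W/L) = 4.525 mA/V².
Assume saturation: I_D = ½ k_n V_ov² = 0.5 × 4.525 × 0.746² = 1.26 mA, giving V_DS = V_DD − I_D R_D = 1.84 − 1.26 × 2.93 = -1.85 V.
But -1.85 V < V_ov = 0.746 V, so the device is actually in triode.
In triode I_D = k_n[V_ov V_DS − ½ V_DS²] and I_D = (V_DD − V_DS)/R_D. Equating: 6.63 V_DS² − 10.89 V_DS + 1.84 = 0, giving V_DS = 0.191 V (the root below V_ov).
I_D = (1.84 − 0.191) / 2.93 = 0.563 mA.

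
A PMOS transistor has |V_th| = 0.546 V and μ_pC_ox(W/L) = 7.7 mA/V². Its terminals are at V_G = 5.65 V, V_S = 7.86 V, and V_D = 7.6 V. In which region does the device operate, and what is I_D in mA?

Triode; I_D = 3.07 mA

V_SG = V_S − V_G = 7.86 − 5.65 = 2.21 V; V_SD = V_S − V_D = 7.86 − 7.6 = 0.26 V.
V_ov = V_SG − |V_th| = 2.21 − 0.546 = 1.66 V.
Since V_SD = 0.26 V < V_ov = 1.66 V, the device is in the triode region.
I_D = k_p [V_ov · V_SD − ½ V_SD²] = 7.7 × [1.66 × 0.26 − 0.5 × 0.26²] = 3.07 mA.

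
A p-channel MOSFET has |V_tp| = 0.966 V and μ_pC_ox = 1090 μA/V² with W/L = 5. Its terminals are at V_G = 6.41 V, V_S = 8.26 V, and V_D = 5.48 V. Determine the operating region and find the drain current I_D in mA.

Saturation; I_D = 2.13 mA

V_SG = V_S − V_G = 8.26 − 6.41 = 1.85 V; V_SD = V_S − V_D = 8.26 − 5.48 = 2.78 V.
k_p = μ_pC_ox · (W/L) = 5.45 mA/V².
V_ov = V_SG − |V_tp| = 1.85 − 0.966 = 0.884 V.
Since V_SD = 2.78 V ≥ V_ov = 0.884 V, the device is in saturation.
I_D = ½ k_p V_ov² = 0.5 × 5.45 × 0.884² = 2.13 mA.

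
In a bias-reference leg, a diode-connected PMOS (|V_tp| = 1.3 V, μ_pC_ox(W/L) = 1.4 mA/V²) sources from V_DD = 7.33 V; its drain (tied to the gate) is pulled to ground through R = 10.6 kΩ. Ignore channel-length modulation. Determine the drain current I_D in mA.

I_D = 0.490 mA

With gate tied to drain, V_SG = V_SD ≥ V_SG − |V_tp|, so the device is in saturation.
KCL at the drain: ½ k_p (V_SG − |V_tp|)² = (V_DD − V_SG)/R.
Let x = V_SG − 1.3. Then 7.42 x² + x − 6.03 = 0, giving x = 0.837 V (positive root), so V_SG = 2.14 V.
I_D = (V_DD − V_SG)/R = (7.33 − 2.14) / 10.6 = 0.49 mA.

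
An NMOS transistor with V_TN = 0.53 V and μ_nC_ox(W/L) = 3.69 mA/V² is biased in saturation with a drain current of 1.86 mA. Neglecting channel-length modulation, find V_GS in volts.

V_GS = 1.53 V

In saturation I_D = ½ k_n (V_GS − V_TN)², so V_GS − V_TN = √(2 I_D / k_n) = √(2 × 1.86 / 3.69) = 1 V.
V_GS = 0.53 + 1 = 1.53 V.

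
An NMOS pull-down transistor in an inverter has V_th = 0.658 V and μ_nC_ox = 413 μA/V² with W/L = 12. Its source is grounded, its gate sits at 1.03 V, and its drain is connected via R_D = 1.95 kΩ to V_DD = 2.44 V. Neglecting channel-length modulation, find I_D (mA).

I_D = 0.343 mA

V_GS = V_G = 1.03 V, so V_ov = 1.03 − 0.658 = 0.372 V.
k_n = μ_nC_ox · (W/L) = 4.956 mA/V².
Assume saturation: I_D = ½ k_n V_ov² = 0.5 × 4.956 × 0.372² = 0.343 mA, giving V_DS = V_DD − I_D R_D = 2.44 − 0.343 × 1.95 = 1.77 V.
V_DS = 1.77 V ≥ V_ov = 0.372 V, confirming saturation.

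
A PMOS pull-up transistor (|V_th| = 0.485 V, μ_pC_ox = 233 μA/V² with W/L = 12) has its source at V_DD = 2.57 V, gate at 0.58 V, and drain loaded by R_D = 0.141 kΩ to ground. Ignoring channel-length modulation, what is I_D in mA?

I_D = 3.17 mA

V_SG = V_DD − V_G = 2.57 − 0.58 = 1.99 V, so V_ov = 1.99 − 0.485 = 1.5 V.
k_p = μ_pC_ox · (W/L) = 2.796 mA/V².
Assume saturation: I_D = ½ k_p V_ov² = 0.5 × 2.796 × 1.5² = 3.17 mA, giving V_SD = V_DD − I_D R_D = 2.57 − 3.17 × 0.141 = 2.12 V.
V_SD = 2.12 V ≥ V_ov = 1.5 V, confirming saturation.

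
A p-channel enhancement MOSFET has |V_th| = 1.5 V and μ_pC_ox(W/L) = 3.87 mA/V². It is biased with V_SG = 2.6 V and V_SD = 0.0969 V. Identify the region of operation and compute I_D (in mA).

Triode; I_D = 0.394 mA

V_ov = V_SG − |V_th| = 2.6 − 1.5 = 1.1 V.
Since V_SD = 0.0969 V < V_ov = 1.1 V, the device is in the triode region.
I_D = k_p [V_ov · V_SD − ½ V_SD²] = 3.87 × [1.1 × 0.0969 − 0.5 × 0.0969²] = 0.394 mA.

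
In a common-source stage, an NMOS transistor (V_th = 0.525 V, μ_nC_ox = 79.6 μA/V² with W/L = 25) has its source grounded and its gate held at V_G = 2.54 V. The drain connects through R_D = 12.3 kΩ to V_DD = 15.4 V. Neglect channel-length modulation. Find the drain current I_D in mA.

I_D = 1.22 mA

V_GS = V_G = 2.54 V, so V_ov = 2.54 − 0.525 = 2.02 V.
k_n = μ_nC_ox · (W/L) = 1.99 mA/V².
Assume saturation: I_D = ½ k_n V_ov² = 0.5 × 1.99 × 2.02² = 4.04 mA, giving V_DS = V_DD − I_D R_D = 15.4 − 4.04 × 12.3 = -34.3 V.
But -34.3 V < V_ov = 2.02 V, so the device is actually in triode.
In triode I_D = k_n[V_ov V_DS − ½ V_DS²] and I_D = (V_DD − V_DS)/R_D. Equating: 12.2 V_DS² − 50.32 V_DS + 15.4 = 0, giving V_DS = 0.333 V (the root below V_ov).
I_D = (15.4 − 0.333) / 12.3 = 1.22 mA.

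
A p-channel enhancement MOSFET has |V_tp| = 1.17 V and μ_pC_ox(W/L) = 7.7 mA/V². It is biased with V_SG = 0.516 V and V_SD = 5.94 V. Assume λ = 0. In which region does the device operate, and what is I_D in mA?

Cutoff; I_D = 0 mA

V_SG = 0.516 V < |V_tp| = 1.17 V, so the transistor is in cutoff.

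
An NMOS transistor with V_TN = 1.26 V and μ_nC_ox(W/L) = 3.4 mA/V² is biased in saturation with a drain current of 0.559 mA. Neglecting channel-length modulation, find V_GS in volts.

V_GS = 1.83 V

In saturation I_D = ½ k_n (V_GS − V_TN)², so V_GS − V_TN = √(2 I_D / k_n) = √(2 × 0.559 / 3.4) = 0.573 V.
V_GS = 1.26 + 0.573 = 1.83 V.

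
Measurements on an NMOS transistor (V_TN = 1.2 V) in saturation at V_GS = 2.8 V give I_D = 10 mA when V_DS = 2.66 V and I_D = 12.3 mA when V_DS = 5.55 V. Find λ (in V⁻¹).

λ = 0.101 V⁻¹

With V_GS fixed, I_D ∝ (1 + λ V_DS) in saturation, so I_D2/I_D1 = (1 + λ V_DS2)/(1 + λ V_DS1).
12.3/10 = 1.23 = (1 + 5.55 λ)/(1 + 2.66 λ).
Solving: λ (I_D1 V_DS2 − I_D2 V_DS1) = I_D2 − I_D1, so λ = (12.3 − 10) / (10 × 5.55 − 12.3 × 2.66) = 2.3 / 22.8 = 0.101 V⁻¹.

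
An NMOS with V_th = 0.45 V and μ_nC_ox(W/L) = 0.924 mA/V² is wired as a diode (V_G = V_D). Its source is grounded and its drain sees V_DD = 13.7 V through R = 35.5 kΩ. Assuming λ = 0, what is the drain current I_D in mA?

With gate tied to drain, V_GS = V_DS ≥ V_GS − V_th, so the device is in saturation.
KCL at the drain: ½ k_n (V_GS − V_th)² = (V_DD − V_GS)/R.
Let x = V_GS − 0.45. Then 16.4 x² + x − 13.25 = 0, giving x = 0.869 V (positive root), so V_GS = 1.32 V.
I_D = (V_DD − V_GS)/R = (13.7 − 1.32) / 35.5 = 0.349 mA.

I_D = 0.349 mA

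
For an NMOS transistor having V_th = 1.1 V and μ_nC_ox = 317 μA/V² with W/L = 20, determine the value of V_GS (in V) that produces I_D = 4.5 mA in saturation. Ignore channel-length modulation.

V_GS = 2.29 V

k_n = μ_nC_ox · (W/L) = 6.34 mA/V².
In saturation I_D = ½ k_n (V_GS − V_th)², so V_GS − V_th = √(2 I_D / k_n) = √(2 × 4.5 / 6.34) = 1.19 V.
V_GS = 1.1 + 1.19 = 2.29 V.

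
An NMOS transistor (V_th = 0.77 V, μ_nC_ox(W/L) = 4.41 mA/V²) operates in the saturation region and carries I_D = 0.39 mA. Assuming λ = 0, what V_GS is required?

In saturation I_D = ½ k_n (V_GS − V_th)², so V_GS − V_th = √(2 I_D / k_n) = √(2 × 0.39 / 4.41) = 0.421 V.
V_GS = 0.77 + 0.421 = 1.19 V.

V_GS = 1.19 V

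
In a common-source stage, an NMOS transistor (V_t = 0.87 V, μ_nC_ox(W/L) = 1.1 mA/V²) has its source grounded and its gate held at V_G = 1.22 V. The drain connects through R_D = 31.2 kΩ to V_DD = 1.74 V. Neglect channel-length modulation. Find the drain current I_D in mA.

I_D = 0.0502 mA

V_GS = V_G = 1.22 V, so V_ov = 1.22 − 0.87 = 0.35 V.
Assume saturation: I_D = ½ k_n V_ov² = 0.5 × 1.1 × 0.35² = 0.0674 mA, giving V_DS = V_DD − I_D R_D = 1.74 − 0.0674 × 31.2 = -0.362 V.
But -0.362 V < V_ov = 0.35 V, so the device is actually in triode.
In triode I_D = k_n[V_ov V_DS − ½ V_DS²] and I_D = (V_DD − V_DS)/R_D. Equating: 17.2 V_DS² − 13.01 V_DS + 1.74 = 0, giving V_DS = 0.173 V (the root below V_ov).
I_D = (1.74 − 0.173) / 31.2 = 0.0502 mA.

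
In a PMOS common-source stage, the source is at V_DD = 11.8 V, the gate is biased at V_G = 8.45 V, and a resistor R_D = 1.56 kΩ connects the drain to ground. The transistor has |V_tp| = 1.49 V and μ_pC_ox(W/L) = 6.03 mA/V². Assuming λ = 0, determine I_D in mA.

V_SG = V_DD − V_G = 11.8 − 8.45 = 3.35 V, so V_ov = 3.35 − 1.49 = 1.86 V.
Assume saturation: I_D = ½ k_p V_ov² = 0.5 × 6.03 × 1.86² = 10.4 mA, giving V_SD = V_DD − I_D R_D = 11.8 − 10.4 × 1.56 = -4.47 V.
But -4.47 V < V_ov = 1.86 V, so the device is actually in triode.
In triode I_D = k_p[V_ov V_SD − ½ V_SD²] and I_D = (V_DD − V_SD)/R_D. Equating: 4.7 V_SD² − 18.5 V_SD + 11.8 = 0, giving V_SD = 0.801 V (the root below V_ov).
I_D = (11.8 − 0.801) / 1.56 = 7.05 mA.

I_D = 7.05 mA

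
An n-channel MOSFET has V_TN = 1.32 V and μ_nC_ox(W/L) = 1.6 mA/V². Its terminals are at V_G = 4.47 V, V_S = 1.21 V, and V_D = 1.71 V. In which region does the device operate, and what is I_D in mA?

V_GS = V_G − V_S = 4.47 − 1.21 = 3.26 V; V_DS = V_D − V_S = 1.71 − 1.21 = 0.5 V.
V_ov = V_GS − V_TN = 3.26 − 1.32 = 1.94 V.
Since V_DS = 0.5 V < V_ov = 1.94 V, the device is in the triode region.
I_D = k_n [V_ov · V_DS − ½ V_DS²] = 1.6 × [1.94 × 0.5 − 0.5 × 0.5²] = 1.35 mA.

Triode; I_D = 1.35 mA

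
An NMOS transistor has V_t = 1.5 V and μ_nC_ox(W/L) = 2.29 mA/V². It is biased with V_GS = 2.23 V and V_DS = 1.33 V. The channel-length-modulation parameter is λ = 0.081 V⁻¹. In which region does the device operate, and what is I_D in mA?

Saturation; I_D = 0.676 mA

V_ov = V_GS − V_t = 2.23 − 1.5 = 0.73 V.
Since V_DS = 1.33 V ≥ V_ov = 0.73 V, the device is in saturation.
I_D = ½ k_n V_ov² (1 + λ V_DS) = 0.5 × 2.29 × 0.73² × (1 + 0.081 × 1.33) = 0.676 mA.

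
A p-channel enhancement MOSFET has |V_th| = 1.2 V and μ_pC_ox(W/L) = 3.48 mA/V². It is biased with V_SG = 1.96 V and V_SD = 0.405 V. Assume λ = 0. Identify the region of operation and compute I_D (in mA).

V_ov = V_SG − |V_th| = 1.96 − 1.2 = 0.76 V.
Since V_SD = 0.405 V < V_ov = 0.76 V, the device is in the triode region.
I_D = k_p [V_ov · V_SD − ½ V_SD²] = 3.48 × [0.76 × 0.405 − 0.5 × 0.405²] = 0.786 mA.

Triode; I_D = 0.786 mA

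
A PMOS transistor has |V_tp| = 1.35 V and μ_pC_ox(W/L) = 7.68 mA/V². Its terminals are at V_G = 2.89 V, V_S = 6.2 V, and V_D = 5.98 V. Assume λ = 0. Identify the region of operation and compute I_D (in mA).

V_SG = V_S − V_G = 6.2 − 2.89 = 3.31 V; V_SD = V_S − V_D = 6.2 − 5.98 = 0.22 V.
V_ov = V_SG − |V_tp| = 3.31 − 1.35 = 1.96 V.
Since V_SD = 0.22 V < V_ov = 1.96 V, the device is in the triode region.
I_D = k_p [V_ov · V_SD − ½ V_SD²] = 7.68 × [1.96 × 0.22 − 0.5 × 0.22²] = 3.13 mA.

Triode; I_D = 3.13 mA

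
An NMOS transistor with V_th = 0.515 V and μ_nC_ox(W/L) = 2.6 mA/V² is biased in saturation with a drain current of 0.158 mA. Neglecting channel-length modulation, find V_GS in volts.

V_GS = 0.864 V

In saturation I_D = ½ k_n (V_GS − V_th)², so V_GS − V_th = √(2 I_D / k_n) = √(2 × 0.158 / 2.6) = 0.349 V.
V_GS = 0.515 + 0.349 = 0.864 V.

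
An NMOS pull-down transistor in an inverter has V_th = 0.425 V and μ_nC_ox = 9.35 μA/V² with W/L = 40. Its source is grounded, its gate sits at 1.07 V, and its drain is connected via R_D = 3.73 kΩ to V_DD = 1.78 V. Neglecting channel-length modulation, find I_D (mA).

I_D = 0.0778 mA

V_GS = V_G = 1.07 V, so V_ov = 1.07 − 0.425 = 0.645 V.
k_n = μ_nC_ox · (W/L) = 0.374 mA/V².
Assume saturation: I_D = ½ k_n V_ov² = 0.5 × 0.374 × 0.645² = 0.0778 mA, giving V_DS = V_DD − I_D R_D = 1.78 − 0.0778 × 3.73 = 1.49 V.
V_DS = 1.49 V ≥ V_ov = 0.645 V, confirming saturation.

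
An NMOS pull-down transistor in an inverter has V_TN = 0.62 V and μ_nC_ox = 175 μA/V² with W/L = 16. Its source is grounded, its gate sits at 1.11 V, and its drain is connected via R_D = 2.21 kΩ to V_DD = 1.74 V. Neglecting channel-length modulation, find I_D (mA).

I_D = 0.336 mA

V_GS = V_G = 1.11 V, so V_ov = 1.11 − 0.62 = 0.49 V.
k_n = μ_nC_ox · (W/L) = 2.8 mA/V².
Assume saturation: I_D = ½ k_n V_ov² = 0.5 × 2.8 × 0.49² = 0.336 mA, giving V_DS = V_DD − I_D R_D = 1.74 − 0.336 × 2.21 = 0.997 V.
V_DS = 0.997 V ≥ V_ov = 0.49 V, confirming saturation.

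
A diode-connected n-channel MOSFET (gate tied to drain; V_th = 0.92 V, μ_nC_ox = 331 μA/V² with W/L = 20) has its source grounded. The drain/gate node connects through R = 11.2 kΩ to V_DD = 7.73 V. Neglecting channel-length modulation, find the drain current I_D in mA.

With gate tied to drain, V_GS = V_DS ≥ V_GS − V_th, so the device is in saturation.
k_n = μ_nC_ox · (W/L) = 6.62 mA/V².
KCL at the drain: ½ k_n (V_GS − V_th)² = (V_DD − V_GS)/R.
Let x = V_GS − 0.92. Then 37.1 x² + x − 6.81 = 0, giving x = 0.415 V (positive root), so V_GS = 1.34 V.
I_D = (V_DD − V_GS)/R = (7.73 − 1.34) / 11.2 = 0.571 mA.

I_D = 0.571 mA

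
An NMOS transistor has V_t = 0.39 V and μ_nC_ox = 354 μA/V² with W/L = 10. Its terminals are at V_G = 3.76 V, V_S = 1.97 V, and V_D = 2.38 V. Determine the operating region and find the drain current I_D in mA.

V_GS = V_G − V_S = 3.76 − 1.97 = 1.79 V; V_DS = V_D − V_S = 2.38 − 1.97 = 0.41 V.
k_n = μ_nC_ox · (W/L) = 3.54 mA/V².
V_ov = V_GS − V_t = 1.79 − 0.39 = 1.4 V.
Since V_DS = 0.41 V < V_ov = 1.4 V, the device is in the triode region.
I_D = k_n [V_ov · V_DS − ½ V_DS²] = 3.54 × [1.4 × 0.41 − 0.5 × 0.41²] = 1.73 mA.

Triode; I_D = 1.73 mA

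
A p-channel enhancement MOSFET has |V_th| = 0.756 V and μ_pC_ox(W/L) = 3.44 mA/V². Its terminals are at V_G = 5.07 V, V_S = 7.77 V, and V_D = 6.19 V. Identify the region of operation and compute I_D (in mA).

V_SG = V_S − V_G = 7.77 − 5.07 = 2.7 V; V_SD = V_S − V_D = 7.77 − 6.19 = 1.58 V.
V_ov = V_SG − |V_th| = 2.7 − 0.756 = 1.94 V.
Since V_SD = 1.58 V < V_ov = 1.94 V, the device is in the triode region.
I_D = k_p [V_ov · V_SD − ½ V_SD²] = 3.44 × [1.94 × 1.58 − 0.5 × 1.58²] = 6.27 mA.

Triode; I_D = 6.27 mA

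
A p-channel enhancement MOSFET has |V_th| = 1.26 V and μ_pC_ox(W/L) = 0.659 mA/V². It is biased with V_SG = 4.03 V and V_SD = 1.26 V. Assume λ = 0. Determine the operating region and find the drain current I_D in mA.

V_ov = V_SG − |V_th| = 4.03 − 1.26 = 2.77 V.
Since V_SD = 1.26 V < V_ov = 2.77 V, the device is in the triode region.
I_D = k_p [V_ov · V_SD − ½ V_SD²] = 0.659 × [2.77 × 1.26 − 0.5 × 1.26²] = 1.78 mA.

Triode; I_D = 1.78 mA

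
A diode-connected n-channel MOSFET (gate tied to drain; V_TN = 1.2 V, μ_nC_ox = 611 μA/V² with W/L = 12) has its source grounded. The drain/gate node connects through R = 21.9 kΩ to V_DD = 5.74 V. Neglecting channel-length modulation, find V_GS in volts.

V_GS = 1.43 V

With gate tied to drain, V_GS = V_DS ≥ V_GS − V_TN, so the device is in saturation.
k_n = μ_nC_ox · (W/L) = 7.332 mA/V².
KCL at the drain: ½ k_n (V_GS − V_TN)² = (V_DD − V_GS)/R.
Let x = V_GS − 1.2. Then 80.3 x² + x − 4.54 = 0, giving x = 0.232 V (positive root), so V_GS = 1.43 V.
I_D = (V_DD − V_GS)/R = (5.74 − 1.43) / 21.9 = 0.197 mA.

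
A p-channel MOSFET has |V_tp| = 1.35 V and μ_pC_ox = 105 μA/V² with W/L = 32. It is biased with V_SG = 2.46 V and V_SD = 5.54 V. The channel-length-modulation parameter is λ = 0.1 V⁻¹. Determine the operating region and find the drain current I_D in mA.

Saturation; I_D = 3.22 mA

k_p = μ_pC_ox · (W/L) = 3.36 mA/V².
V_ov = V_SG − |V_tp| = 2.46 − 1.35 = 1.11 V.
Since V_SD = 5.54 V ≥ V_ov = 1.11 V, the device is in saturation.
I_D = ½ k_p V_ov² (1 + λ V_SD) = 0.5 × 3.36 × 1.11² × (1 + 0.1 × 5.54) = 3.22 mA.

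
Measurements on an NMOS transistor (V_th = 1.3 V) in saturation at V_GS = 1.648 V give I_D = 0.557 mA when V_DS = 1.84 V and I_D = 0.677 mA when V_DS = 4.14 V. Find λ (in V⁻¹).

λ = 0.113 V⁻¹

With V_GS fixed, I_D ∝ (1 + λ V_DS) in saturation, so I_D2/I_D1 = (1 + λ V_DS2)/(1 + λ V_DS1).
0.677/0.557 = 1.215 = (1 + 4.14 λ)/(1 + 1.84 λ).
Solving: λ (I_D1 V_DS2 − I_D2 V_DS1) = I_D2 − I_D1, so λ = (0.677 − 0.557) / (0.557 × 4.14 − 0.677 × 1.84) = 0.12 / 1.06 = 0.113 V⁻¹.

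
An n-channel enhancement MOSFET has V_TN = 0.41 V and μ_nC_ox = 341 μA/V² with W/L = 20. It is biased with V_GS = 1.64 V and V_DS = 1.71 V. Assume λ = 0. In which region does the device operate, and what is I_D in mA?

Saturation; I_D = 5.16 mA

k_n = μ_nC_ox · (W/L) = 6.82 mA/V².
V_ov = V_GS − V_TN = 1.64 − 0.41 = 1.23 V.
Since V_DS = 1.71 V ≥ V_ov = 1.23 V, the device is in saturation.
I_D = ½ k_n V_ov² = 0.5 × 6.82 × 1.23² = 5.16 mA.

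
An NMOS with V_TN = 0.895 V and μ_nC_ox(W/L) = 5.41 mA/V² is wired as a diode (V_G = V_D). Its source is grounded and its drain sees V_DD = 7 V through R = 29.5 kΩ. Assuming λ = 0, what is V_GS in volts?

V_GS = 1.17 V

With gate tied to drain, V_GS = V_DS ≥ V_GS − V_TN, so the device is in saturation.
KCL at the drain: ½ k_n (V_GS − V_TN)² = (V_DD − V_GS)/R.
Let x = V_GS − 0.895. Then 79.8 x² + x − 6.105 = 0, giving x = 0.27 V (positive root), so V_GS = 1.17 V.
I_D = (V_DD − V_GS)/R = (7 − 1.17) / 29.5 = 0.198 mA.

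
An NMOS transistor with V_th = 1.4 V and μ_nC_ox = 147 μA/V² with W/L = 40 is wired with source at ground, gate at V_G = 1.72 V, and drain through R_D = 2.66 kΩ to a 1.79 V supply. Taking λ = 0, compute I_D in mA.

V_GS = V_G = 1.72 V, so V_ov = 1.72 − 1.4 = 0.32 V.
k_n = μ_nC_ox · (W/L) = 5.88 mA/V².
Assume saturation: I_D = ½ k_n V_ov² = 0.5 × 5.88 × 0.32² = 0.301 mA, giving V_DS = V_DD − I_D R_D = 1.79 − 0.301 × 2.66 = 0.989 V.
V_DS = 0.989 V ≥ V_ov = 0.32 V, confirming saturation.

I_D = 0.301 mA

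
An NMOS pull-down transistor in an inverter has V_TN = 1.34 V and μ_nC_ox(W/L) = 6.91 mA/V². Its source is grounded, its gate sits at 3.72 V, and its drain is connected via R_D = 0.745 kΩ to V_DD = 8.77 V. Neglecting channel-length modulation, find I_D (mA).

V_GS = V_G = 3.72 V, so V_ov = 3.72 − 1.34 = 2.38 V.
Assume saturation: I_D = ½ k_n V_ov² = 0.5 × 6.91 × 2.38² = 19.6 mA, giving V_DS = V_DD − I_D R_D = 8.77 − 19.6 × 0.745 = -5.81 V.
But -5.81 V < V_ov = 2.38 V, so the device is actually in triode.
In triode I_D = k_n[V_ov V_DS − ½ V_DS²] and I_D = (V_DD − V_DS)/R_D. Equating: 2.57 V_DS² − 13.25 V_DS + 8.77 = 0, giving V_DS = 0.78 V (the root below V_ov).
I_D = (8.77 − 0.78) / 0.745 = 10.7 mA.

I_D = 10.7 mA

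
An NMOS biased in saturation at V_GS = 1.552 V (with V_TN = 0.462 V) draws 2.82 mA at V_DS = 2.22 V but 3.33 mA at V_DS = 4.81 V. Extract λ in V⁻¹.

λ = 0.0826 V⁻¹

With V_GS fixed, I_D ∝ (1 + λ V_DS) in saturation, so I_D2/I_D1 = (1 + λ V_DS2)/(1 + λ V_DS1).
3.33/2.82 = 1.181 = (1 + 4.81 λ)/(1 + 2.22 λ).
Solving: λ (I_D1 V_DS2 − I_D2 V_DS1) = I_D2 − I_D1, so λ = (3.33 − 2.82) / (2.82 × 4.81 − 3.33 × 2.22) = 0.51 / 6.17 = 0.0826 V⁻¹.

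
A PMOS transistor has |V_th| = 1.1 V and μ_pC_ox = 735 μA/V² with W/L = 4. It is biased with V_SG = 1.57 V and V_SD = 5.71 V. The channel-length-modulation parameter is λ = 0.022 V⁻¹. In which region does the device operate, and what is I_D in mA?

k_p = μ_pC_ox · (W/L) = 2.94 mA/V².
V_ov = V_SG − |V_th| = 1.57 − 1.1 = 0.47 V.
Since V_SD = 5.71 V ≥ V_ov = 0.47 V, the device is in saturation.
I_D = ½ k_p V_ov² (1 + λ V_SD) = 0.5 × 2.94 × 0.47² × (1 + 0.022 × 5.71) = 0.366 mA.

Saturation; I_D = 0.366 mA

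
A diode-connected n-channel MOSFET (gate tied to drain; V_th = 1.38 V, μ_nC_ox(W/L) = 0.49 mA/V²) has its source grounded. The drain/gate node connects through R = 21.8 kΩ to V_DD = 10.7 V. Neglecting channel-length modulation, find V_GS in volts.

With gate tied to drain, V_GS = V_DS ≥ V_GS − V_th, so the device is in saturation.
KCL at the drain: ½ k_n (V_GS − V_th)² = (V_DD − V_GS)/R.
Let x = V_GS − 1.38. Then 5.34 x² + x − 9.32 = 0, giving x = 1.23 V (positive root), so V_GS = 2.61 V.
I_D = (V_DD − V_GS)/R = (10.7 − 2.61) / 21.8 = 0.371 mA.

V_GS = 2.61 V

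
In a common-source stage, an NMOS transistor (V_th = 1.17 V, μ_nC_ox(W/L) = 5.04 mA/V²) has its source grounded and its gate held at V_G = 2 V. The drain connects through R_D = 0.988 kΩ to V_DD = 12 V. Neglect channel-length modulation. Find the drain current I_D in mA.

V_GS = V_G = 2 V, so V_ov = 2 − 1.17 = 0.83 V.
Assume saturation: I_D = ½ k_n V_ov² = 0.5 × 5.04 × 0.83² = 1.74 mA, giving V_DS = V_DD − I_D R_D = 12 − 1.74 × 0.988 = 10.3 V.
V_DS = 10.3 V ≥ V_ov = 0.83 V, confirming saturation.

I_D = 1.74 mA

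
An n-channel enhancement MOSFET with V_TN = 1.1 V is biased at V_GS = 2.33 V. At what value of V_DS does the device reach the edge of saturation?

The boundary between triode and saturation is V_DS = V_GS − V_TN = V_ov.
V_ov = 2.33 − 1.1 = 1.23 V.

V_DS,sat = 1.23 V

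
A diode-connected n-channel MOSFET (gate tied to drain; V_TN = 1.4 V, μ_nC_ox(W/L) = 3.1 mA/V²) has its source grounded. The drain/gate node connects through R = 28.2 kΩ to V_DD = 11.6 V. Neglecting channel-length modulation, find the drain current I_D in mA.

I_D = 0.345 mA

With gate tied to drain, V_GS = V_DS ≥ V_GS − V_TN, so the device is in saturation.
KCL at the drain: ½ k_n (V_GS − V_TN)² = (V_DD − V_GS)/R.
Let x = V_GS − 1.4. Then 43.7 x² + x − 10.2 = 0, giving x = 0.472 V (positive root), so V_GS = 1.87 V.
I_D = (V_DD − V_GS)/R = (11.6 − 1.87) / 28.2 = 0.345 mA.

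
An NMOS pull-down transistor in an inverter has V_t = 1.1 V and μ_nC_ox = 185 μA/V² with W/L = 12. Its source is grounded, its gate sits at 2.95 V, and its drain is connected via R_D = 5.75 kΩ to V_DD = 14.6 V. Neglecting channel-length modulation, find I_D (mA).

V_GS = V_G = 2.95 V, so V_ov = 2.95 − 1.1 = 1.85 V.
k_n = μ_nC_ox · (W/L) = 2.22 mA/V².
Assume saturation: I_D = ½ k_n V_ov² = 0.5 × 2.22 × 1.85² = 3.8 mA, giving V_DS = V_DD − I_D R_D = 14.6 − 3.8 × 5.75 = -7.24 V.
But -7.24 V < V_ov = 1.85 V, so the device is actually in triode.
In triode I_D = k_n[V_ov V_DS − ½ V_DS²] and I_D = (V_DD − V_DS)/R_D. Equating: 6.38 V_DS² − 24.62 V_DS + 14.6 = 0, giving V_DS = 0.732 V (the root below V_ov).
I_D = (14.6 − 0.732) / 5.75 = 2.41 mA.

I_D = 2.41 mA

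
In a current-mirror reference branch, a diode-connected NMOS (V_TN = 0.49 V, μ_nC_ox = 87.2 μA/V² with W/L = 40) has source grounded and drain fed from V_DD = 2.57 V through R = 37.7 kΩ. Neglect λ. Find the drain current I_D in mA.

I_D = 0.0507 mA

With gate tied to drain, V_GS = V_DS ≥ V_GS − V_TN, so the device is in saturation.
k_n = μ_nC_ox · (W/L) = 3.488 mA/V².
KCL at the drain: ½ k_n (V_GS − V_TN)² = (V_DD − V_GS)/R.
Let x = V_GS − 0.49. Then 65.7 x² + x − 2.08 = 0, giving x = 0.17 V (positive root), so V_GS = 0.66 V.
I_D = (V_DD − V_GS)/R = (2.57 − 0.66) / 37.7 = 0.0507 mA.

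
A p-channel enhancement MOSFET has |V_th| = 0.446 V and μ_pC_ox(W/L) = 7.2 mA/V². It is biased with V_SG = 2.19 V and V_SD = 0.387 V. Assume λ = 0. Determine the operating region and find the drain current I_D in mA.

Triode; I_D = 4.32 mA

V_ov = V_SG − |V_th| = 2.19 − 0.446 = 1.74 V.
Since V_SD = 0.387 V < V_ov = 1.74 V, the device is in the triode region.
I_D = k_p [V_ov · V_SD − ½ V_SD²] = 7.2 × [1.74 × 0.387 − 0.5 × 0.387²] = 4.32 mA.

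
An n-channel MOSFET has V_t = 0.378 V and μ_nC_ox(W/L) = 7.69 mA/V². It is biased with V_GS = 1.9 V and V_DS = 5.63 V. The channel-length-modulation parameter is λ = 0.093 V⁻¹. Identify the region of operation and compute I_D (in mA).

Saturation; I_D = 13.6 mA

V_ov = V_GS − V_t = 1.9 − 0.378 = 1.52 V.
Since V_DS = 5.63 V ≥ V_ov = 1.52 V, the device is in saturation.
I_D = ½ k_n V_ov² (1 + λ V_DS) = 0.5 × 7.69 × 1.52² × (1 + 0.093 × 5.63) = 13.6 mA.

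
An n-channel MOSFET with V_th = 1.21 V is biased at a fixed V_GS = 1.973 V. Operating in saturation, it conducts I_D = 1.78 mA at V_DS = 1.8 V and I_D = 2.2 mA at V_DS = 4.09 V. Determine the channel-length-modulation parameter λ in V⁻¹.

With V_GS fixed, I_D ∝ (1 + λ V_DS) in saturation, so I_D2/I_D1 = (1 + λ V_DS2)/(1 + λ V_DS1).
2.2/1.78 = 1.236 = (1 + 4.09 λ)/(1 + 1.8 λ).
Solving: λ (I_D1 V_DS2 − I_D2 V_DS1) = I_D2 − I_D1, so λ = (2.2 − 1.78) / (1.78 × 4.09 − 2.2 × 1.8) = 0.42 / 3.32 = 0.126 V⁻¹.

λ = 0.126 V⁻¹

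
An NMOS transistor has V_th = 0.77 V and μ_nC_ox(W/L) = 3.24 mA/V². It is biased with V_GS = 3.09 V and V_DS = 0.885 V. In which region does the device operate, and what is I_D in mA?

V_ov = V_GS − V_th = 3.09 − 0.77 = 2.32 V.
Since V_DS = 0.885 V < V_ov = 2.32 V, the device is in the triode region.
I_D = k_n [V_ov · V_DS − ½ V_DS²] = 3.24 × [2.32 × 0.885 − 0.5 × 0.885²] = 5.38 mA.

Triode; I_D = 5.38 mA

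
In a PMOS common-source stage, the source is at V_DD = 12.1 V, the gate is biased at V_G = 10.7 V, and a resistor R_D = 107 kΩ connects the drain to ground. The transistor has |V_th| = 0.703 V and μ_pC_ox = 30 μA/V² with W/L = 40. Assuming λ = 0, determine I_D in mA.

I_D = 0.112 mA

V_SG = V_DD − V_G = 12.1 − 10.7 = 1.4 V, so V_ov = 1.4 − 0.703 = 0.697 V.
k_p = μ_pC_ox · (W/L) = 1.2 mA/V².
Assume saturation: I_D = ½ k_p V_ov² = 0.5 × 1.2 × 0.697² = 0.291 mA, giving V_SD = V_DD − I_D R_D = 12.1 − 0.291 × 107 = -19.1 V.
But -19.1 V < V_ov = 0.697 V, so the device is actually in triode.
In triode I_D = k_p[V_ov V_SD − ½ V_SD²] and I_D = (V_DD − V_SD)/R_D. Equating: 64.2 V_SD² − 90.49 V_SD + 12.1 = 0, giving V_SD = 0.15 V (the root below V_ov).
I_D = (12.1 − 0.15) / 107 = 0.112 mA.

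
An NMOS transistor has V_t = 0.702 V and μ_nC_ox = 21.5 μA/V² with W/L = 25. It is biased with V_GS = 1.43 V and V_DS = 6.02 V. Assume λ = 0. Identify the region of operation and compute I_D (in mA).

k_n = μ_nC_ox · (W/L) = 0.5375 mA/V².
V_ov = V_GS − V_t = 1.43 − 0.702 = 0.728 V.
Since V_DS = 6.02 V ≥ V_ov = 0.728 V, the device is in saturation.
I_D = ½ k_n V_ov² = 0.5 × 0.5375 × 0.728² = 0.142 mA.

Saturation; I_D = 0.142 mA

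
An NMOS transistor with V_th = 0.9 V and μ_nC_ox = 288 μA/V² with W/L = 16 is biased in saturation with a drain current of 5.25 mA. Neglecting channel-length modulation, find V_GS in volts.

k_n = μ_nC_ox · (W/L) = 4.608 mA/V².
In saturation I_D = ½ k_n (V_GS − V_th)², so V_GS − V_th = √(2 I_D / k_n) = √(2 × 5.25 / 4.608) = 1.51 V.
V_GS = 0.9 + 1.51 = 2.41 V.

V_GS = 2.41 V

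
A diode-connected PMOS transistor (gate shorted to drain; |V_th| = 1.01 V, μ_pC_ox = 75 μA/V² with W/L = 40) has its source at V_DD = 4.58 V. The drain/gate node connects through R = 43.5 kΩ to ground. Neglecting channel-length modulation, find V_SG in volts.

V_SG = 1.24 V

With gate tied to drain, V_SG = V_SD ≥ V_SG − |V_th|, so the device is in saturation.
k_p = μ_pC_ox · (W/L) = 3 mA/V².
KCL at the drain: ½ k_p (V_SG − |V_th|)² = (V_DD − V_SG)/R.
Let x = V_SG − 1.01. Then 65.2 x² + x − 3.57 = 0, giving x = 0.226 V (positive root), so V_SG = 1.24 V.
I_D = (V_DD − V_SG)/R = (4.58 − 1.24) / 43.5 = 0.0769 mA.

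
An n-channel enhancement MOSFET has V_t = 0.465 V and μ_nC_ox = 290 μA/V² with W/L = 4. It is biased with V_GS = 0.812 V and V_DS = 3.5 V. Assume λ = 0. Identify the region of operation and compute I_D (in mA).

k_n = μ_nC_ox · (W/L) = 1.16 mA/V².
V_ov = V_GS − V_t = 0.812 − 0.465 = 0.347 V.
Since V_DS = 3.5 V ≥ V_ov = 0.347 V, the device is in saturation.
I_D = ½ k_n V_ov² = 0.5 × 1.16 × 0.347² = 0.0698 mA.

Saturation; I_D = 0.0698 mA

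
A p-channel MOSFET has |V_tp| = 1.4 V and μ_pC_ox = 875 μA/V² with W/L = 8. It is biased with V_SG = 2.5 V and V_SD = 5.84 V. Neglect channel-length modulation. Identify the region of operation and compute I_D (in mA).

Saturation; I_D = 4.24 mA

k_p = μ_pC_ox · (W/L) = 7 mA/V².
V_ov = V_SG − |V_tp| = 2.5 − 1.4 = 1.1 V.
Since V_SD = 5.84 V ≥ V_ov = 1.1 V, the device is in saturation.
I_D = ½ k_p V_ov² = 0.5 × 7 × 1.1² = 4.24 mA.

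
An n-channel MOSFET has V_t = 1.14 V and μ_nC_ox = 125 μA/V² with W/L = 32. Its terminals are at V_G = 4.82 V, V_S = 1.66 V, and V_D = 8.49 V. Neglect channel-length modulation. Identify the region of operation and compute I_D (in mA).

V_GS = V_G − V_S = 4.82 − 1.66 = 3.16 V; V_DS = V_D − V_S = 8.49 − 1.66 = 6.83 V.
k_n = μ_nC_ox · (W/L) = 4 mA/V².
V_ov = V_GS − V_t = 3.16 − 1.14 = 2.02 V.
Since V_DS = 6.83 V ≥ V_ov = 2.02 V, the device is in saturation.
I_D = ½ k_n V_ov² = 0.5 × 4 × 2.02² = 8.16 mA.

Saturation; I_D = 8.16 mA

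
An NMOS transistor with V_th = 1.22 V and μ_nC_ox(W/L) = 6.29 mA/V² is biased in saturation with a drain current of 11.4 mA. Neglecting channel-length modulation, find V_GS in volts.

In saturation I_D = ½ k_n (V_GS − V_th)², so V_GS − V_th = √(2 I_D / k_n) = √(2 × 11.4 / 6.29) = 1.9 V.
V_GS = 1.22 + 1.9 = 3.12 V.

V_GS = 3.12 V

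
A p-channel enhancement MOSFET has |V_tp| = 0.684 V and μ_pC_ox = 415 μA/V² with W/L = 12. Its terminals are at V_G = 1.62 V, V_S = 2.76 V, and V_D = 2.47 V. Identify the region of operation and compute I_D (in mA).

Triode; I_D = 0.449 mA

V_SG = V_S − V_G = 2.76 − 1.62 = 1.14 V; V_SD = V_S − V_D = 2.76 − 2.47 = 0.29 V.
k_p = μ_pC_ox · (W/L) = 4.98 mA/V².
V_ov = V_SG − |V_tp| = 1.14 − 0.684 = 0.456 V.
Since V_SD = 0.29 V < V_ov = 0.456 V, the device is in the triode region.
I_D = k_p [V_ov · V_SD − ½ V_SD²] = 4.98 × [0.456 × 0.29 − 0.5 × 0.29²] = 0.449 mA.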